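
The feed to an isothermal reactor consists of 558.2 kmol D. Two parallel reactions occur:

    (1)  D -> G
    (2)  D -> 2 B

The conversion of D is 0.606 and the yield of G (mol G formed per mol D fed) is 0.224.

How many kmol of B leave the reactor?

426 kmol

Yield of G: 1ξ₁ / 558.2 = 0.224 → ξ₁ = 125 kmol.
Conversion of D: 1ξ₁ + 1ξ₂ = 0.606 × 558.2 = 338.3 → ξ₂ = 213.2 kmol.
Outlet amounts (n = n₀ + Σ ν·ξ):
  D: 558.2 − 1(125) − 1(213.2) = 219.9
  G: 0 + 1(125) = 125
  B: 0 + 2(213.2) = 426.5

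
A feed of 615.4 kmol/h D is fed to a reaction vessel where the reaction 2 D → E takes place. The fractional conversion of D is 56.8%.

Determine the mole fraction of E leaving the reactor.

0.397

D reacted = 0.568 × 615.4 = 349.5 kmol/h; ν_D = −2, so ξ = 349.5/2 = 174.8 kmol/h.
Outlet amounts (n = n₀ + ν ξ):
  D: 615.4 − 2(174.8) = 265.9
  E: 0 + 1(174.8) = 174.8
Total out = 440.6 kmol/h; y_E = 174.8 / 440.6 = 0.3966.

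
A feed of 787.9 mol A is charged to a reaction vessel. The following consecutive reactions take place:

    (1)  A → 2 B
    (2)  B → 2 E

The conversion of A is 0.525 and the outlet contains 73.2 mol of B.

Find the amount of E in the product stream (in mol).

1510 mol

Conversion of A: A consumed = 1ξ₁ = 0.525 × 787.9 → ξ₁ = 413.6 mol.
B balance: n_B = 0 + 2ξ₁ − 1ξ₂ = 73.2 → ξ₂ = (2·413.6 − 73.2)/1 = 754.1 mol.
Outlet amounts (n = n₀ + Σ ν·ξ):
  A: 787.9 − 1(413.6) = 374.3
  B: 0 + 2(413.6) − 1(754.1) = 73.2
  E: 0 + 2(754.1) = 1508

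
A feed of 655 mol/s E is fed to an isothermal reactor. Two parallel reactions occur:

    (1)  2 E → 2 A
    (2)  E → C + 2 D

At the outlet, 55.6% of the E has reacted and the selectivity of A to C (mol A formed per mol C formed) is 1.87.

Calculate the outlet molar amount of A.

Conversion of E: E consumed = 0.556 × 655 = 364.2 mol/s = 2ξ₁ + 1ξ₂.
Selectivity: 2ξ₁ / (1ξ₂) = 1.87 → ξ₁ = 0.935 ξ₂.
Substitute: (2·0.935 + 1) ξ₂ = 364.2 → ξ₂ = 126.9 mol/s, ξ₁ = 118.6 mol/s.
Outlet amounts (n = n₀ + Σ ν·ξ):
  E: 655 − 2(118.6) − 1(126.9) = 290.8
  A: 0 + 2(118.6) = 237.3
  C: 0 + 1(126.9) = 126.9
  D: 0 + 2(126.9) = 253.8

237 mol/s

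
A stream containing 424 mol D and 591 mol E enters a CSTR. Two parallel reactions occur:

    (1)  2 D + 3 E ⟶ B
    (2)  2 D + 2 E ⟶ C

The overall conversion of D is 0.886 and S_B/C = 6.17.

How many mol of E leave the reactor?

Conversion of D: D consumed = 0.886 × 424 = 375.7 mol = 2ξ₁ + 2ξ₂.
Selectivity: 1ξ₁ / (1ξ₂) = 6.17 → ξ₁ = 6.17 ξ₂.
Substitute: (2·6.17 + 2) ξ₂ = 375.7 → ξ₂ = 26.2 mol, ξ₁ = 161.6 mol.
Outlet amounts (n = n₀ + Σ ν·ξ):
  D: 424 − 2(161.6) − 2(26.2) = 48.34
  E: 591 − 3(161.6) − 2(26.2) = 53.7
  B: 0 + 1(161.6) = 161.6
  C: 0 + 1(26.2) = 26.2

53.7 mol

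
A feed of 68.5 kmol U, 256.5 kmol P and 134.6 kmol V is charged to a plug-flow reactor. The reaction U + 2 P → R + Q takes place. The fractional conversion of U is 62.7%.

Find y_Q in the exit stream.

U reacted = 0.627 × 68.5 = 42.95 kmol; ν_U = −1, so ξ = 42.95/1 = 42.95 kmol.
Outlet amounts (n = n₀ + ν ξ):
  U: 68.5 − 1(42.95) = 25.55
  P: 256.5 − 2(42.95) = 170.6
  R: 0 + 1(42.95) = 42.95
  Q: 0 + 1(42.95) = 42.95
  V: 134.6 (inert)
Total out = 416.7 kmol; y_Q = 42.95 / 416.7 = 0.1031.

0.103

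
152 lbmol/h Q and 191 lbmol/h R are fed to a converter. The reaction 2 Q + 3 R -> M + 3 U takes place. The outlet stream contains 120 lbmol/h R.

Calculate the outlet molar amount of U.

For R: n = n₀ − 3ξ → 120 = 191 − 3ξ, giving ξ = 23.67 lbmol/h.
Outlet amounts (n = n₀ + ν ξ):
  Q: 152 − 2(23.67) = 104.7
  R: 191 − 3(23.67) = 120
  M: 0 + 1(23.67) = 23.67
  U: 0 + 3(23.67) = 71

71 lbmol/h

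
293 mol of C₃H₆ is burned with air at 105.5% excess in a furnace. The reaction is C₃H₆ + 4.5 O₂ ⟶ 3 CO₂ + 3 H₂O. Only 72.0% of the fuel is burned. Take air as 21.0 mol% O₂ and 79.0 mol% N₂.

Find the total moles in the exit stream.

Stoichiometric O₂ = 4.5 × 293 = 1318 mol; O₂ fed = 1318 × 2.055 = 2710 mol.
N₂ fed = 2710 × 79/21 = 10190 mol.
Fuel reacted = 0.72 × 293 → ξ = 211 mol.
Outlet (n = n₀ + ν ξ):
  C₃H₆: 293 − 1(211) = 82.04
  O₂: 2710 − 4.5(211) = 1760
  N₂: 10190 (inert)
  CO₂: 0 + 3(211) = 632.9
  H₂O: 0 + 3(211) = 632.9
Total out = 82.04 + 1760 + 10190 + 632.9 + 632.9 = 13300 mol.

13300 mol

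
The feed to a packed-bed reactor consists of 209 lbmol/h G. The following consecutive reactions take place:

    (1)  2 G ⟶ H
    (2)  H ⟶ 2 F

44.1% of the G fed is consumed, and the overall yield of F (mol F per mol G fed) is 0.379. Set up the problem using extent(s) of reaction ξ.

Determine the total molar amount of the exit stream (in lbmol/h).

203 lbmol/h

Conversion of G: G consumed = 2ξ₁ = 0.441 × 209 → ξ₁ = 46.08 lbmol/h.
Yield of F: 2ξ₂ / 209 = 0.379 → ξ₂ = 39.61 lbmol/h.
Outlet amounts (n = n₀ + Σ ν·ξ):
  G: 209 − 2(46.08) = 116.8
  H: 0 + 1(46.08) − 1(39.61) = 6.479
  F: 0 + 2(39.61) = 79.21
Total out = 116.8 + 6.479 + 79.21 = 202.5 lbmol/h.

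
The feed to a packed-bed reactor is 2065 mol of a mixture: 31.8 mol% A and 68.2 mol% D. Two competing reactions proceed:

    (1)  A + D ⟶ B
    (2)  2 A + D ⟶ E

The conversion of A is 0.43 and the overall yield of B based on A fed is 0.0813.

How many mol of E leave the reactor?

Yield of B: 1ξ₁ / 656.7 = 0.0813 → ξ₁ = 53.39 mol.
Conversion of A: 1ξ₁ + 2ξ₂ = 0.43 × 656.7 = 282.4 → ξ₂ = 114.5 mol.
Outlet amounts (n = n₀ + Σ ν·ξ):
  A: 656.7 − 1(53.39) − 2(114.5) = 374.3
  D: 1408 − 1(53.39) − 1(114.5) = 1240
  B: 0 + 1(53.39) = 53.39
  E: 0 + 1(114.5) = 114.5

114 mol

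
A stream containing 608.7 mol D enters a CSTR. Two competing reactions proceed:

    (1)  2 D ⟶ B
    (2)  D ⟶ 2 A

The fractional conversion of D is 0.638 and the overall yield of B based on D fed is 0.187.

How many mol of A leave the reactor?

321 mol

Yield of B: 1ξ₁ / 608.7 = 0.187 → ξ₁ = 113.8 mol.
Conversion of D: 2ξ₁ + 1ξ₂ = 0.638 × 608.7 = 388.4 → ξ₂ = 160.7 mol.
Outlet amounts (n = n₀ + Σ ν·ξ):
  D: 608.7 − 2(113.8) − 1(160.7) = 220.3
  B: 0 + 1(113.8) = 113.8
  A: 0 + 2(160.7) = 321.4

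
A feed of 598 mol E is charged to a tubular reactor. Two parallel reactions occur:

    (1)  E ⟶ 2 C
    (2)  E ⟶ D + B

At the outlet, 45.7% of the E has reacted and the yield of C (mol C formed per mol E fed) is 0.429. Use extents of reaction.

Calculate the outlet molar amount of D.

Yield of C: 2ξ₁ / 598 = 0.429 → ξ₁ = 128.3 mol.
Conversion of E: 1ξ₁ + 1ξ₂ = 0.457 × 598 = 273.3 → ξ₂ = 145 mol.
Outlet amounts (n = n₀ + Σ ν·ξ):
  E: 598 − 1(128.3) − 1(145) = 324.7
  C: 0 + 2(128.3) = 256.5
  D: 0 + 1(145) = 145
  B: 0 + 1(145) = 145

145 mol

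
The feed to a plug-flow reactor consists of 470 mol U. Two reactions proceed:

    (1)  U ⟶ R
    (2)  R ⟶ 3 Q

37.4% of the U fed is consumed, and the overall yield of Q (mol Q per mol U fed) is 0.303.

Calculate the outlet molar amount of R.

Conversion of U: U consumed = 1ξ₁ = 0.374 × 470 → ξ₁ = 175.8 mol.
Yield of Q: 3ξ₂ / 470 = 0.303 → ξ₂ = 47.47 mol.
Outlet amounts (n = n₀ + Σ ν·ξ):
  U: 470 − 1(175.8) = 294.2
  R: 0 + 1(175.8) − 1(47.47) = 128.3
  Q: 0 + 3(47.47) = 142.4

128 mol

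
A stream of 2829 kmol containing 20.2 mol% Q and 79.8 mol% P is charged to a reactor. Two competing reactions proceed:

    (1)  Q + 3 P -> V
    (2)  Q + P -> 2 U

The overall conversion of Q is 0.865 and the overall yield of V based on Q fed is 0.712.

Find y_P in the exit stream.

0.59

Yield of V: 1ξ₁ / 571.5 = 0.712 → ξ₁ = 406.9 kmol.
Conversion of Q: 1ξ₁ + 1ξ₂ = 0.865 × 571.5 = 494.3 → ξ₂ = 87.43 kmol.
Outlet amounts (n = n₀ + Σ ν·ξ):
  Q: 571.5 − 1(406.9) − 1(87.43) = 77.15
  P: 2258 − 3(406.9) − 1(87.43) = 949.5
  V: 0 + 1(406.9) = 406.9
  U: 0 + 2(87.43) = 174.9
Total out = 1608 kmol; y_P = 949.5 / 1608 = 0.5903.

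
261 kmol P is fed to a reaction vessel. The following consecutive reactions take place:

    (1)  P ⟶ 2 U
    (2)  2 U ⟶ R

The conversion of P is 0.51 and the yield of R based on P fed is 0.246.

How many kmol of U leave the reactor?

138 kmol

Conversion of P: P consumed = 1ξ₁ = 0.51 × 261 → ξ₁ = 133.1 kmol.
Yield of R: 1ξ₂ / 261 = 0.246 → ξ₂ = 64.21 kmol.
Outlet amounts (n = n₀ + Σ ν·ξ):
  P: 261 − 1(133.1) = 127.9
  U: 0 + 2(133.1) − 2(64.21) = 137.8
  R: 0 + 1(64.21) = 64.21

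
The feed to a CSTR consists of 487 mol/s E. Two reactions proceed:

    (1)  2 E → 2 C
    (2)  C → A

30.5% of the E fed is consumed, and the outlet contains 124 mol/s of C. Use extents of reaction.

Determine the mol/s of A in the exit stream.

Conversion of E: E consumed = 2ξ₁ = 0.305 × 487 → ξ₁ = 74.27 mol/s.
C balance: n_C = 0 + 2ξ₁ − 1ξ₂ = 124 → ξ₂ = (2·74.27 − 124)/1 = 24.53 mol/s.
Outlet amounts (n = n₀ + Σ ν·ξ):
  E: 487 − 2(74.27) = 338.5
  C: 0 + 2(74.27) − 1(24.53) = 124
  A: 0 + 1(24.53) = 24.53

24.5 mol/s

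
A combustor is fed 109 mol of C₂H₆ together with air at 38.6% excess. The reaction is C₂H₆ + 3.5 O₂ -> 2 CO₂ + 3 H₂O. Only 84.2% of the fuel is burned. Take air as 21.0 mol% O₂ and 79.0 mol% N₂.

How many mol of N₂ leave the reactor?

Stoichiometric O₂ = 3.5 × 109 = 381.5 mol; O₂ fed = 381.5 × 1.386 = 528.8 mol.
N₂ fed = 528.8 × 79/21 = 1989 mol.
Fuel reacted = 0.842 × 109 → ξ = 91.78 mol.
Outlet (n = n₀ + ν ξ):
  C₂H₆: 109 − 1(91.78) = 17.22
  O₂: 528.8 − 3.5(91.78) = 207.5
  N₂: 1989 (inert)
  CO₂: 0 + 2(91.78) = 183.6
  H₂O: 0 + 3(91.78) = 275.3

1990 mol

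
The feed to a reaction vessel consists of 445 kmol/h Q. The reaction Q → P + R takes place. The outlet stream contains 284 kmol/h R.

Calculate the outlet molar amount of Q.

161 kmol/h

For R: n = n₀ + 1ξ → 284 = 0 + 1ξ, giving ξ = 284 kmol/h.
Outlet amounts (n = n₀ + ν ξ):
  Q: 445 − 1(284) = 161
  P: 0 + 1(284) = 284
  R: 0 + 1(284) = 284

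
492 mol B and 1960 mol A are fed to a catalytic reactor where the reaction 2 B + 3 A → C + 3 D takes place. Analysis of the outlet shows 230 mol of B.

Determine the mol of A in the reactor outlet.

For B: n = n₀ − 2ξ → 230 = 492 − 2ξ, giving ξ = 131 mol.
Outlet amounts (n = n₀ + ν ξ):
  B: 492 − 2(131) = 230
  A: 1960 − 3(131) = 1567
  C: 0 + 1(131) = 131
  D: 0 + 3(131) = 393

1570 mol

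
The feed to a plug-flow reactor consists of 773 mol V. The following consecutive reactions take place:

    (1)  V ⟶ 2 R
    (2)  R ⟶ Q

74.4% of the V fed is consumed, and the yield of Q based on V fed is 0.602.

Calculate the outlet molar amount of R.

685 mol

Conversion of V: V consumed = 1ξ₁ = 0.744 × 773 → ξ₁ = 575.1 mol.
Yield of Q: 1ξ₂ / 773 = 0.602 → ξ₂ = 465.3 mol.
Outlet amounts (n = n₀ + Σ ν·ξ):
  V: 773 − 1(575.1) = 197.9
  R: 0 + 2(575.1) − 1(465.3) = 684.9
  Q: 0 + 1(465.3) = 465.3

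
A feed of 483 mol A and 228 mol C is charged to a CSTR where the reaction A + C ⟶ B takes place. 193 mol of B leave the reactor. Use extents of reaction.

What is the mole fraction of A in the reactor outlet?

0.56

For B: n = n₀ + 1ξ → 193 = 0 + 1ξ, giving ξ = 193 mol.
Outlet amounts (n = n₀ + ν ξ):
  A: 483 − 1(193) = 290
  C: 228 − 1(193) = 35
  B: 0 + 1(193) = 193
Total out = 518 mol; y_A = 290 / 518 = 0.5598.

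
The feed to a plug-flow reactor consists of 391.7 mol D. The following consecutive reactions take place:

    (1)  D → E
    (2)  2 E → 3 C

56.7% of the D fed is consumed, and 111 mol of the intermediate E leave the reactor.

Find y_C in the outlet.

0.373

Conversion of D: D consumed = 1ξ₁ = 0.567 × 391.7 → ξ₁ = 222.1 mol.
E balance: n_E = 0 + 1ξ₁ − 2ξ₂ = 111 → ξ₂ = (1·222.1 − 111)/2 = 55.55 mol.
Outlet amounts (n = n₀ + Σ ν·ξ):
  D: 391.7 − 1(222.1) = 169.6
  E: 0 + 1(222.1) − 2(55.55) = 111
  C: 0 + 3(55.55) = 166.6
Total out = 447.2 mol; y_C = 166.6 / 447.2 = 0.3726.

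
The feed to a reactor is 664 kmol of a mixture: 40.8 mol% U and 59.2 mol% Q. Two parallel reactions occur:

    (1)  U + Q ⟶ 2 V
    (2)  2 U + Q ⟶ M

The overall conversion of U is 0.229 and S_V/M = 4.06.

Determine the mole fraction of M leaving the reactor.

0.0243

Conversion of U: U consumed = 0.229 × 270.9 = 62.04 kmol = 1ξ₁ + 2ξ₂.
Selectivity: 2ξ₁ / (1ξ₂) = 4.06 → ξ₁ = 2.03 ξ₂.
Substitute: (1·2.03 + 2) ξ₂ = 62.04 → ξ₂ = 15.39 kmol, ξ₁ = 31.25 kmol.
Outlet amounts (n = n₀ + Σ ν·ξ):
  U: 270.9 − 1(31.25) − 2(15.39) = 208.9
  Q: 393.1 − 1(31.25) − 1(15.39) = 346.4
  V: 0 + 2(31.25) = 62.5
  M: 0 + 1(15.39) = 15.39
Total out = 633.2 kmol; y_M = 15.39 / 633.2 = 0.02431.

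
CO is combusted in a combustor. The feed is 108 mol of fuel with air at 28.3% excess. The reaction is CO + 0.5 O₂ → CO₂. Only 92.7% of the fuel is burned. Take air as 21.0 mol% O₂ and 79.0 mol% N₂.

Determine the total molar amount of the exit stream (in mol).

388 mol

Stoichiometric O₂ = 0.5 × 108 = 54 mol; O₂ fed = 54 × 1.283 = 69.28 mol.
N₂ fed = 69.28 × 79/21 = 260.6 mol.
Fuel reacted = 0.927 × 108 → ξ = 100.1 mol.
Outlet (n = n₀ + ν ξ):
  CO: 108 − 1(100.1) = 7.884
  O₂: 69.28 − 0.5(100.1) = 19.22
  N₂: 260.6 (inert)
  CO₂: 0 + 1(100.1) = 100.1
Total out = 7.884 + 19.22 + 260.6 + 100.1 = 387.9 mol.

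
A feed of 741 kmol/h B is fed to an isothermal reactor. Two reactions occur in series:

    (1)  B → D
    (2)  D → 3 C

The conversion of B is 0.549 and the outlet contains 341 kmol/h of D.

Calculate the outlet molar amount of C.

Conversion of B: B consumed = 1ξ₁ = 0.549 × 741 → ξ₁ = 406.8 kmol/h.
D balance: n_D = 0 + 1ξ₁ − 1ξ₂ = 341 → ξ₂ = (1·406.8 − 341)/1 = 65.81 kmol/h.
Outlet amounts (n = n₀ + Σ ν·ξ):
  B: 741 − 1(406.8) = 334.2
  D: 0 + 1(406.8) − 1(65.81) = 341
  C: 0 + 3(65.81) = 197.4

197 kmol/h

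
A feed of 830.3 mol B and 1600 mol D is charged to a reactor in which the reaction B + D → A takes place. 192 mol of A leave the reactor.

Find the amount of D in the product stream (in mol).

For A: n = n₀ + 1ξ → 192 = 0 + 1ξ, giving ξ = 192 mol.
Outlet amounts (n = n₀ + ν ξ):
  B: 830.3 − 1(192) = 638.3
  D: 1600 − 1(192) = 1408
  A: 0 + 1(192) = 192

1410 mol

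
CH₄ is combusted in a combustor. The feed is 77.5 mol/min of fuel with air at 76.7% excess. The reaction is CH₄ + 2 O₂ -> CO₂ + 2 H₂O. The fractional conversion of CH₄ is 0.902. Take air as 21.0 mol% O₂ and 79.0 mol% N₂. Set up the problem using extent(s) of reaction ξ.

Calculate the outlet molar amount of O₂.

Stoichiometric O₂ = 2 × 77.5 = 155 mol/min; O₂ fed = 155 × 1.767 = 273.9 mol/min.
N₂ fed = 273.9 × 79/21 = 1030 mol/min.
Fuel reacted = 0.902 × 77.5 → ξ = 69.91 mol/min.
Outlet (n = n₀ + ν ξ):
  CH₄: 77.5 − 1(69.91) = 7.595
  O₂: 273.9 − 2(69.91) = 134.1
  N₂: 1030 (inert)
  CO₂: 0 + 1(69.91) = 69.91
  H₂O: 0 + 2(69.91) = 139.8

134 mol/min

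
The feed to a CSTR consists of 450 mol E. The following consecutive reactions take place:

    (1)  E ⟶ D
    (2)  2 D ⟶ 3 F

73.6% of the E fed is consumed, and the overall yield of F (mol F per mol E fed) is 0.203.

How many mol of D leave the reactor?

270 mol

Conversion of E: E consumed = 1ξ₁ = 0.736 × 450 → ξ₁ = 331.2 mol.
Yield of F: 3ξ₂ / 450 = 0.203 → ξ₂ = 30.45 mol.
Outlet amounts (n = n₀ + Σ ν·ξ):
  E: 450 − 1(331.2) = 118.8
  D: 0 + 1(331.2) − 2(30.45) = 270.3
  F: 0 + 3(30.45) = 91.35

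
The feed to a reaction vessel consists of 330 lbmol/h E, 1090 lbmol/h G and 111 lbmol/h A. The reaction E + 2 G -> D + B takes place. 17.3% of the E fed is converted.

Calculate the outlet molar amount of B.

57.1 lbmol/h

E reacted = 0.173 × 330 = 57.09 lbmol/h; ν_E = −1, so ξ = 57.09/1 = 57.09 lbmol/h.
Outlet amounts (n = n₀ + ν ξ):
  E: 330 − 1(57.09) = 272.9
  G: 1090 − 2(57.09) = 975.8
  D: 0 + 1(57.09) = 57.09
  B: 0 + 1(57.09) = 57.09
  A: 111 (inert)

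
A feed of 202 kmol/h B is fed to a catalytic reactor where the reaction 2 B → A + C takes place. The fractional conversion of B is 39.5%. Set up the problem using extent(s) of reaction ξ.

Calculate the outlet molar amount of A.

39.9 kmol/h

B reacted = 0.395 × 202 = 79.79 kmol/h; ν_B = −2, so ξ = 79.79/2 = 39.9 kmol/h.
Outlet amounts (n = n₀ + ν ξ):
  B: 202 − 2(39.9) = 122.2
  A: 0 + 1(39.9) = 39.9
  C: 0 + 1(39.9) = 39.9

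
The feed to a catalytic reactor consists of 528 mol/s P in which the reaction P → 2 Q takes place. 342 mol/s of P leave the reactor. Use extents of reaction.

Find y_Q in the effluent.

0.521

For P: n = n₀ − 1ξ → 342 = 528 − 1ξ, giving ξ = 186 mol/s.
Outlet amounts (n = n₀ + ν ξ):
  P: 528 − 1(186) = 342
  Q: 0 + 2(186) = 372
Total out = 714 mol/s; y_Q = 372 / 714 = 0.521.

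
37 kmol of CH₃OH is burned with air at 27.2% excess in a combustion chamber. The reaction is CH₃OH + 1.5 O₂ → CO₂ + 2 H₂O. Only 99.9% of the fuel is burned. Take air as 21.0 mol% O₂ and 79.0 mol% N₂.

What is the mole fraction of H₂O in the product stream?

0.189

Stoichiometric O₂ = 1.5 × 37 = 55.5 kmol; O₂ fed = 55.5 × 1.272 = 70.6 kmol.
N₂ fed = 70.6 × 79/21 = 265.6 kmol.
Fuel reacted = 0.999 × 37 → ξ = 36.96 kmol.
Outlet (n = n₀ + ν ξ):
  CH₃OH: 37 − 1(36.96) = 0.037
  O₂: 70.6 − 1.5(36.96) = 15.15
  N₂: 265.6 (inert)
  CO₂: 0 + 1(36.96) = 36.96
  H₂O: 0 + 2(36.96) = 73.93
Total out = 391.7 kmol; y_H₂O = 73.93 / 391.7 = 0.1888.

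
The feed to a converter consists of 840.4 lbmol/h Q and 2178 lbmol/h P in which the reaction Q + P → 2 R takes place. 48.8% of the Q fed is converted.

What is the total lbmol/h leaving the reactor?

Q reacted = 0.488 × 840.4 = 410.1 lbmol/h; ν_Q = −1, so ξ = 410.1/1 = 410.1 lbmol/h.
Outlet amounts (n = n₀ + ν ξ):
  Q: 840.4 − 1(410.1) = 430.3
  P: 2178 − 1(410.1) = 1768
  R: 0 + 2(410.1) = 820.2
Total out = 430.3 + 1768 + 820.2 = 3018 lbmol/h.

3020 lbmol/h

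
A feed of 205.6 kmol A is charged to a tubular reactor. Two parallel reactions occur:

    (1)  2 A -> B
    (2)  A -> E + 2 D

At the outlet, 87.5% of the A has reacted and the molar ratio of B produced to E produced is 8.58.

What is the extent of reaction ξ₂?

ξ₂ = 9.91 kmol

Conversion of A: A consumed = 0.875 × 205.6 = 179.9 kmol = 2ξ₁ + 1ξ₂.
Selectivity: 1ξ₁ / (1ξ₂) = 8.58 → ξ₁ = 8.58 ξ₂.
Substitute: (2·8.58 + 1) ξ₂ = 179.9 → ξ₂ = 9.906 kmol, ξ₁ = 85 kmol.
Outlet amounts (n = n₀ + Σ ν·ξ):
  A: 205.6 − 2(85) − 1(9.906) = 25.7
  B: 0 + 1(85) = 85
  E: 0 + 1(9.906) = 9.906
  D: 0 + 2(9.906) = 19.81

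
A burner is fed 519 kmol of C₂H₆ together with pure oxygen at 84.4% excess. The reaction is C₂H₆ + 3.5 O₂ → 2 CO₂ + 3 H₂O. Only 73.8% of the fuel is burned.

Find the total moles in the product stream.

Stoichiometric O₂ = 3.5 × 519 = 1816 kmol; O₂ fed = 1816 × 1.844 = 3350 kmol.
Fuel reacted = 0.738 × 519 → ξ = 383 kmol.
Outlet (n = n₀ + ν ξ):
  C₂H₆: 519 − 1(383) = 136
  O₂: 3350 − 3.5(383) = 2009
  CO₂: 0 + 2(383) = 766
  H₂O: 0 + 3(383) = 1149
Total out = 136 + 2009 + 766 + 1149 = 4060 kmol.

4060 kmol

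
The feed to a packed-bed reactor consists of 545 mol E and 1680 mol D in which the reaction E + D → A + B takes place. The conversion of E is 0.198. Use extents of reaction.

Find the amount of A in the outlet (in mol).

108 mol

E reacted = 0.198 × 545 = 107.9 mol; ν_E = −1, so ξ = 107.9/1 = 107.9 mol.
Outlet amounts (n = n₀ + ν ξ):
  E: 545 − 1(107.9) = 437.1
  D: 1680 − 1(107.9) = 1572
  A: 0 + 1(107.9) = 107.9
  B: 0 + 1(107.9) = 107.9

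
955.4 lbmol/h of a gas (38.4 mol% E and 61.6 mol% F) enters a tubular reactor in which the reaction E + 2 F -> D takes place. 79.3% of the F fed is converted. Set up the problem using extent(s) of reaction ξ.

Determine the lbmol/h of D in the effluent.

F reacted = 0.793 × 588.5 = 466.7 lbmol/h; ν_F = −2, so ξ = 466.7/2 = 233.4 lbmol/h.
Outlet amounts (n = n₀ + ν ξ):
  E: 366.9 − 1(233.4) = 133.5
  F: 588.5 − 2(233.4) = 121.8
  D: 0 + 1(233.4) = 233.4

233 lbmol/h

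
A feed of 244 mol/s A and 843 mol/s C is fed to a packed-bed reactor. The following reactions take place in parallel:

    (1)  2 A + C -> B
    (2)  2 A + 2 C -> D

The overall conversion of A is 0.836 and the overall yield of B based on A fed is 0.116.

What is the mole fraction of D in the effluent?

0.091

Yield of B: 1ξ₁ / 244 = 0.116 → ξ₁ = 28.3 mol/s.
Conversion of A: 2ξ₁ + 2ξ₂ = 0.836 × 244 = 204 → ξ₂ = 73.69 mol/s.
Outlet amounts (n = n₀ + Σ ν·ξ):
  A: 244 − 2(28.3) − 2(73.69) = 40.02
  C: 843 − 1(28.3) − 2(73.69) = 667.3
  B: 0 + 1(28.3) = 28.3
  D: 0 + 1(73.69) = 73.69
Total out = 809.3 mol/s; y_D = 73.69 / 809.3 = 0.09105.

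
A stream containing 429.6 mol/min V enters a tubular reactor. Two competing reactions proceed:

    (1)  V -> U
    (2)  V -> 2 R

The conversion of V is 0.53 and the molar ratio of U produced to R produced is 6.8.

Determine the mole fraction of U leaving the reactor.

0.476

Conversion of V: V consumed = 0.53 × 429.6 = 227.7 mol/min = 1ξ₁ + 1ξ₂.
Selectivity: 1ξ₁ / (2ξ₂) = 6.8 → ξ₁ = 13.6 ξ₂.
Substitute: (1·13.6 + 1) ξ₂ = 227.7 → ξ₂ = 15.6 mol/min, ξ₁ = 212.1 mol/min.
Outlet amounts (n = n₀ + Σ ν·ξ):
  V: 429.6 − 1(212.1) − 1(15.6) = 201.9
  U: 0 + 1(212.1) = 212.1
  R: 0 + 2(15.6) = 31.19
Total out = 445.2 mol/min; y_U = 212.1 / 445.2 = 0.4764.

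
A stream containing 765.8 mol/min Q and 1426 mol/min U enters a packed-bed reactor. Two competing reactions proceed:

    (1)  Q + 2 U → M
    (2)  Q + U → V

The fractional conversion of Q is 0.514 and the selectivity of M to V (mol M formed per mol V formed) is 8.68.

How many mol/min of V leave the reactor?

40.7 mol/min

Conversion of Q: Q consumed = 0.514 × 765.8 = 393.6 mol/min = 1ξ₁ + 1ξ₂.
Selectivity: 1ξ₁ / (1ξ₂) = 8.68 → ξ₁ = 8.68 ξ₂.
Substitute: (1·8.68 + 1) ξ₂ = 393.6 → ξ₂ = 40.66 mol/min, ξ₁ = 353 mol/min.
Outlet amounts (n = n₀ + Σ ν·ξ):
  Q: 765.8 − 1(353) − 1(40.66) = 372.2
  U: 1426 − 2(353) − 1(40.66) = 679.4
  M: 0 + 1(353) = 353
  V: 0 + 1(40.66) = 40.66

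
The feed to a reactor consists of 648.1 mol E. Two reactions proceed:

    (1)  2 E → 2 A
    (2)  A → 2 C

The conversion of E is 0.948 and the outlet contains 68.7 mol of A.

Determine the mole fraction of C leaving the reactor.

0.914

Conversion of E: E consumed = 2ξ₁ = 0.948 × 648.1 → ξ₁ = 307.2 mol.
A balance: n_A = 0 + 2ξ₁ − 1ξ₂ = 68.7 → ξ₂ = (2·307.2 − 68.7)/1 = 545.7 mol.
Outlet amounts (n = n₀ + Σ ν·ξ):
  E: 648.1 − 2(307.2) = 33.7
  A: 0 + 2(307.2) − 1(545.7) = 68.7
  C: 0 + 2(545.7) = 1091
Total out = 1194 mol; y_C = 1091 / 1194 = 0.9142.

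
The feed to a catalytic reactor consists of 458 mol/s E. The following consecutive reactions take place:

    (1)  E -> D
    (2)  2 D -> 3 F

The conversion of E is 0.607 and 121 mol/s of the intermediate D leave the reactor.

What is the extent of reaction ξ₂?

ξ₂ = 78.5 mol/s

Conversion of E: E consumed = 1ξ₁ = 0.607 × 458 → ξ₁ = 278 mol/s.
D balance: n_D = 0 + 1ξ₁ − 2ξ₂ = 121 → ξ₂ = (1·278 − 121)/2 = 78.5 mol/s.
Outlet amounts (n = n₀ + Σ ν·ξ):
  E: 458 − 1(278) = 180
  D: 0 + 1(278) − 2(78.5) = 121
  F: 0 + 3(78.5) = 235.5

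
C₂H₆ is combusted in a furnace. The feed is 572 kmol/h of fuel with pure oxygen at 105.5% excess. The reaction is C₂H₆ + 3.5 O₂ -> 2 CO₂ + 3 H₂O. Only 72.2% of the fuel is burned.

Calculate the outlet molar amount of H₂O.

1240 kmol/h

Stoichiometric O₂ = 3.5 × 572 = 2002 kmol/h; O₂ fed = 2002 × 2.055 = 4114 kmol/h.
Fuel reacted = 0.722 × 572 → ξ = 413 kmol/h.
Outlet (n = n₀ + ν ξ):
  C₂H₆: 572 − 1(413) = 159
  O₂: 4114 − 3.5(413) = 2669
  CO₂: 0 + 2(413) = 826
  H₂O: 0 + 3(413) = 1239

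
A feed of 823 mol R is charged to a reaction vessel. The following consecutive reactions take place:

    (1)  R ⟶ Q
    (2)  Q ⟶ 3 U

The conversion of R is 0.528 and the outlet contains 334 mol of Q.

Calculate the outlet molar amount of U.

302 mol

Conversion of R: R consumed = 1ξ₁ = 0.528 × 823 → ξ₁ = 434.5 mol.
Q balance: n_Q = 0 + 1ξ₁ − 1ξ₂ = 334 → ξ₂ = (1·434.5 − 334)/1 = 100.5 mol.
Outlet amounts (n = n₀ + Σ ν·ξ):
  R: 823 − 1(434.5) = 388.5
  Q: 0 + 1(434.5) − 1(100.5) = 334
  U: 0 + 3(100.5) = 301.6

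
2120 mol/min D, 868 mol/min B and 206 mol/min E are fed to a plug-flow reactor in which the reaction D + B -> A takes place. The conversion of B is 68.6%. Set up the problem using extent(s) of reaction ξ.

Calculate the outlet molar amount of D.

B reacted = 0.686 × 868 = 595.4 mol/min; ν_B = −1, so ξ = 595.4/1 = 595.4 mol/min.
Outlet amounts (n = n₀ + ν ξ):
  D: 2120 − 1(595.4) = 1525
  B: 868 − 1(595.4) = 272.6
  A: 0 + 1(595.4) = 595.4
  E: 206 (inert)

1520 mol/min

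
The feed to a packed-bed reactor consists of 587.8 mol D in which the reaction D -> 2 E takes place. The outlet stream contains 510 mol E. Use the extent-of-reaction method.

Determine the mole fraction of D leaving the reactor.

For E: n = n₀ + 2ξ → 510 = 0 + 2ξ, giving ξ = 255 mol.
Outlet amounts (n = n₀ + ν ξ):
  D: 587.8 − 1(255) = 332.8
  E: 0 + 2(255) = 510
Total out = 842.8 mol; y_D = 332.8 / 842.8 = 0.3949.

0.395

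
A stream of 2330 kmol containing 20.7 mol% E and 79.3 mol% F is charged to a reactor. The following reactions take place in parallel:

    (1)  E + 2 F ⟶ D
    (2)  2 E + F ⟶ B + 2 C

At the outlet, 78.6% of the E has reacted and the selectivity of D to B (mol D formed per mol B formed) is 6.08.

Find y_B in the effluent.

0.0267

Conversion of E: E consumed = 0.786 × 482.3 = 379.1 kmol = 1ξ₁ + 2ξ₂.
Selectivity: 1ξ₁ / (1ξ₂) = 6.08 → ξ₁ = 6.08 ξ₂.
Substitute: (1·6.08 + 2) ξ₂ = 379.1 → ξ₂ = 46.92 kmol, ξ₁ = 285.3 kmol.
Outlet amounts (n = n₀ + Σ ν·ξ):
  E: 482.3 − 1(285.3) − 2(46.92) = 103.2
  F: 1848 − 2(285.3) − 1(46.92) = 1230
  D: 0 + 1(285.3) = 285.3
  B: 0 + 1(46.92) = 46.92
  C: 0 + 2(46.92) = 93.84
Total out = 1759 kmol; y_B = 46.92 / 1759 = 0.02667.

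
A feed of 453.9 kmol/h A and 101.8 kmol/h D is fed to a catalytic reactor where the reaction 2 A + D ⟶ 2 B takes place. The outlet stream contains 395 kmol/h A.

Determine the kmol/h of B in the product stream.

For A: n = n₀ − 2ξ → 395 = 453.9 − 2ξ, giving ξ = 29.45 kmol/h.
Outlet amounts (n = n₀ + ν ξ):
  A: 453.9 − 2(29.45) = 395
  D: 101.8 − 1(29.45) = 72.35
  B: 0 + 2(29.45) = 58.9

58.9 kmol/h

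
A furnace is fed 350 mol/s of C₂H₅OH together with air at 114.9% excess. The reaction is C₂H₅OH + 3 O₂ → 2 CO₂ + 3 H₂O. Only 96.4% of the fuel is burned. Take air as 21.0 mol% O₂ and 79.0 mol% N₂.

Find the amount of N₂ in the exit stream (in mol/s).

8490 mol/s

Stoichiometric O₂ = 3 × 350 = 1050 mol/s; O₂ fed = 1050 × 2.149 = 2256 mol/s.
N₂ fed = 2256 × 79/21 = 8489 mol/s.
Fuel reacted = 0.964 × 350 → ξ = 337.4 mol/s.
Outlet (n = n₀ + ν ξ):
  C₂H₅OH: 350 − 1(337.4) = 12.6
  O₂: 2256 − 3(337.4) = 1244
  N₂: 8489 (inert)
  CO₂: 0 + 2(337.4) = 674.8
  H₂O: 0 + 3(337.4) = 1012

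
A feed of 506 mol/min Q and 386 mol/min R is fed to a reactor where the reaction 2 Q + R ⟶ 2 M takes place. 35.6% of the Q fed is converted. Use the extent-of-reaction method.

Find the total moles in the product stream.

Q reacted = 0.356 × 506 = 180.1 mol/min; ν_Q = −2, so ξ = 180.1/2 = 90.07 mol/min.
Outlet amounts (n = n₀ + ν ξ):
  Q: 506 − 2(90.07) = 325.9
  R: 386 − 1(90.07) = 295.9
  M: 0 + 2(90.07) = 180.1
Total out = 325.9 + 295.9 + 180.1 = 801.9 mol/min.

802 mol/min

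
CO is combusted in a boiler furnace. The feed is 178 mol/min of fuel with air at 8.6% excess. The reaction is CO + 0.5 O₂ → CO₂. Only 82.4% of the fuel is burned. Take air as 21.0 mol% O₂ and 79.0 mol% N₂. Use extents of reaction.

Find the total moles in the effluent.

565 mol/min

Stoichiometric O₂ = 0.5 × 178 = 89 mol/min; O₂ fed = 89 × 1.086 = 96.65 mol/min.
N₂ fed = 96.65 × 79/21 = 363.6 mol/min.
Fuel reacted = 0.824 × 178 → ξ = 146.7 mol/min.
Outlet (n = n₀ + ν ξ):
  CO: 178 − 1(146.7) = 31.33
  O₂: 96.65 − 0.5(146.7) = 23.32
  N₂: 363.6 (inert)
  CO₂: 0 + 1(146.7) = 146.7
Total out = 31.33 + 23.32 + 363.6 + 146.7 = 564.9 mol/min.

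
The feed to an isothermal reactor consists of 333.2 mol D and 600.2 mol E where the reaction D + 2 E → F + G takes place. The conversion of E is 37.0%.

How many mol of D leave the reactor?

222 mol

E reacted = 0.37 × 600.2 = 222.1 mol; ν_E = −2, so ξ = 222.1/2 = 111 mol.
Outlet amounts (n = n₀ + ν ξ):
  D: 333.2 − 1(111) = 222.2
  E: 600.2 − 2(111) = 378.1
  F: 0 + 1(111) = 111
  G: 0 + 1(111) = 111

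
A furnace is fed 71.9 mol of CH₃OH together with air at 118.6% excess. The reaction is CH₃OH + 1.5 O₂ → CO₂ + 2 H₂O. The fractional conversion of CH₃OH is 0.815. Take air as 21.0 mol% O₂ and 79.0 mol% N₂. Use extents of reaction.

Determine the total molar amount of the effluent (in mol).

Stoichiometric O₂ = 1.5 × 71.9 = 107.9 mol; O₂ fed = 107.9 × 2.186 = 235.8 mol.
N₂ fed = 235.8 × 79/21 = 886.9 mol.
Fuel reacted = 0.815 × 71.9 → ξ = 58.6 mol.
Outlet (n = n₀ + ν ξ):
  CH₃OH: 71.9 − 1(58.6) = 13.3
  O₂: 235.8 − 1.5(58.6) = 147.9
  N₂: 886.9 (inert)
  CO₂: 0 + 1(58.6) = 58.6
  H₂O: 0 + 2(58.6) = 117.2
Total out = 13.3 + 147.9 + 886.9 + 58.6 + 117.2 = 1224 mol.

1220 mol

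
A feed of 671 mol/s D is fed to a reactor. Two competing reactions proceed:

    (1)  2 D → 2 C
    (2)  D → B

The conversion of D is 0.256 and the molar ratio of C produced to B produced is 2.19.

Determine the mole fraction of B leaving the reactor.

Conversion of D: D consumed = 0.256 × 671 = 171.8 mol/s = 2ξ₁ + 1ξ₂.
Selectivity: 2ξ₁ / (1ξ₂) = 2.19 → ξ₁ = 1.095 ξ₂.
Substitute: (2·1.095 + 1) ξ₂ = 171.8 → ξ₂ = 53.85 mol/s, ξ₁ = 58.96 mol/s.
Outlet amounts (n = n₀ + Σ ν·ξ):
  D: 671 − 2(58.96) − 1(53.85) = 499.2
  C: 0 + 2(58.96) = 117.9
  B: 0 + 1(53.85) = 53.85
Total out = 671 mol/s; y_B = 53.85 / 671 = 0.08025.

0.0803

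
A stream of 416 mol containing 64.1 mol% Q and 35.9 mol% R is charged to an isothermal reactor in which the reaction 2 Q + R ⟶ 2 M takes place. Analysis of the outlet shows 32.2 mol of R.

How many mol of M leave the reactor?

234 mol

For R: n = n₀ − 1ξ → 32.2 = 149.3 − 1ξ, giving ξ = 117.1 mol.
Outlet amounts (n = n₀ + ν ξ):
  Q: 266.7 − 2(117.1) = 32.37
  R: 149.3 − 1(117.1) = 32.2
  M: 0 + 2(117.1) = 234.3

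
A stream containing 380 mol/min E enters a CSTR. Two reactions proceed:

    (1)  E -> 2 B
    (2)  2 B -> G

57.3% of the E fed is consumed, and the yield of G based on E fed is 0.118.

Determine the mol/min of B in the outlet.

346 mol/min

Conversion of E: E consumed = 1ξ₁ = 0.573 × 380 → ξ₁ = 217.7 mol/min.
Yield of G: 1ξ₂ / 380 = 0.118 → ξ₂ = 44.84 mol/min.
Outlet amounts (n = n₀ + Σ ν·ξ):
  E: 380 − 1(217.7) = 162.3
  B: 0 + 2(217.7) − 2(44.84) = 345.8
  G: 0 + 1(44.84) = 44.84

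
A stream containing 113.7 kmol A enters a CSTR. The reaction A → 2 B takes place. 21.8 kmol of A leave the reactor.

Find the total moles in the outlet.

For A: n = n₀ − 1ξ → 21.8 = 113.7 − 1ξ, giving ξ = 91.9 kmol.
Outlet amounts (n = n₀ + ν ξ):
  A: 113.7 − 1(91.9) = 21.8
  B: 0 + 2(91.9) = 183.8
Total out = 21.8 + 183.8 = 205.6 kmol.

206 kmol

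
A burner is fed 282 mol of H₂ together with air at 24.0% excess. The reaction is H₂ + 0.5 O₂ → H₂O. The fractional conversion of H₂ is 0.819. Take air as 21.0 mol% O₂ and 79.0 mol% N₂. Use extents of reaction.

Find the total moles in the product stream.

Stoichiometric O₂ = 0.5 × 282 = 141 mol; O₂ fed = 141 × 1.240 = 174.8 mol.
N₂ fed = 174.8 × 79/21 = 657.7 mol.
Fuel reacted = 0.819 × 282 → ξ = 231 mol.
Outlet (n = n₀ + ν ξ):
  H₂: 282 − 1(231) = 51.04
  O₂: 174.8 − 0.5(231) = 59.36
  N₂: 657.7 (inert)
  H₂O: 0 + 1(231) = 231
Total out = 51.04 + 59.36 + 657.7 + 231 = 999.1 mol.

999 mol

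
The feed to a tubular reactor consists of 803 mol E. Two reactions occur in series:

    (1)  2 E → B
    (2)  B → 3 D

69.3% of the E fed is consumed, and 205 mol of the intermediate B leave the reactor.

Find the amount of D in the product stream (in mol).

220 mol

Conversion of E: E consumed = 2ξ₁ = 0.693 × 803 → ξ₁ = 278.2 mol.
B balance: n_B = 0 + 1ξ₁ − 1ξ₂ = 205 → ξ₂ = (1·278.2 − 205)/1 = 73.24 mol.
Outlet amounts (n = n₀ + Σ ν·ξ):
  E: 803 − 2(278.2) = 246.5
  B: 0 + 1(278.2) − 1(73.24) = 205
  D: 0 + 3(73.24) = 219.7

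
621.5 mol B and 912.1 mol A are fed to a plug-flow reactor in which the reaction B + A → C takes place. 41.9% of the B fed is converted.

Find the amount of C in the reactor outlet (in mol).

260 mol

B reacted = 0.419 × 621.5 = 260.4 mol; ν_B = −1, so ξ = 260.4/1 = 260.4 mol.
Outlet amounts (n = n₀ + ν ξ):
  B: 621.5 − 1(260.4) = 361.1
  A: 912.1 − 1(260.4) = 651.7
  C: 0 + 1(260.4) = 260.4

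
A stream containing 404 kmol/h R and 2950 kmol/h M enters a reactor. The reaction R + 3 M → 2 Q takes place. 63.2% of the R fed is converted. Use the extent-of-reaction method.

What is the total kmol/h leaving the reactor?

R reacted = 0.632 × 404 = 255.3 kmol/h; ν_R = −1, so ξ = 255.3/1 = 255.3 kmol/h.
Outlet amounts (n = n₀ + ν ξ):
  R: 404 − 1(255.3) = 148.7
  M: 2950 − 3(255.3) = 2184
  Q: 0 + 2(255.3) = 510.7
Total out = 148.7 + 2184 + 510.7 = 2843 kmol/h.

2840 kmol/h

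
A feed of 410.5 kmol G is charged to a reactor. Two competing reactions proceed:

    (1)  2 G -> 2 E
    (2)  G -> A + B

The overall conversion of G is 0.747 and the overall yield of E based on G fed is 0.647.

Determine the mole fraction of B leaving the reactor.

Yield of E: 2ξ₁ / 410.5 = 0.647 → ξ₁ = 132.8 kmol.
Conversion of G: 2ξ₁ + 1ξ₂ = 0.747 × 410.5 = 306.6 → ξ₂ = 41.05 kmol.
Outlet amounts (n = n₀ + Σ ν·ξ):
  G: 410.5 − 2(132.8) − 1(41.05) = 103.9
  E: 0 + 2(132.8) = 265.6
  A: 0 + 1(41.05) = 41.05
  B: 0 + 1(41.05) = 41.05
Total out = 451.6 kmol; y_B = 41.05 / 451.6 = 0.09091.

0.0909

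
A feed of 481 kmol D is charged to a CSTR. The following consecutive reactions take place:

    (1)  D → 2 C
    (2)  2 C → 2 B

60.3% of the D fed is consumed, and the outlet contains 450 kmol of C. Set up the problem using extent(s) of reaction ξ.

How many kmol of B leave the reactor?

130 kmol

Conversion of D: D consumed = 1ξ₁ = 0.603 × 481 → ξ₁ = 290 kmol.
C balance: n_C = 0 + 2ξ₁ − 2ξ₂ = 450 → ξ₂ = (2·290 − 450)/2 = 65.04 kmol.
Outlet amounts (n = n₀ + Σ ν·ξ):
  D: 481 − 1(290) = 191
  C: 0 + 2(290) − 2(65.04) = 450
  B: 0 + 2(65.04) = 130.1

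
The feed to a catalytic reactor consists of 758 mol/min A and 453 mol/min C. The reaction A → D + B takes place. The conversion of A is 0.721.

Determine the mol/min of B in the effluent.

A reacted = 0.721 × 758 = 546.5 mol/min; ν_A = −1, so ξ = 546.5/1 = 546.5 mol/min.
Outlet amounts (n = n₀ + ν ξ):
  A: 758 − 1(546.5) = 211.5
  D: 0 + 1(546.5) = 546.5
  B: 0 + 1(546.5) = 546.5
  C: 453 (inert)

547 mol/min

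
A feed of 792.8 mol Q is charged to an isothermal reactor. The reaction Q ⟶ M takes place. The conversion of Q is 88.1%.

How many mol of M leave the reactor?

698 mol

Q reacted = 0.881 × 792.8 = 698.5 mol; ν_Q = −1, so ξ = 698.5/1 = 698.5 mol.
Outlet amounts (n = n₀ + ν ξ):
  Q: 792.8 − 1(698.5) = 94.34
  M: 0 + 1(698.5) = 698.5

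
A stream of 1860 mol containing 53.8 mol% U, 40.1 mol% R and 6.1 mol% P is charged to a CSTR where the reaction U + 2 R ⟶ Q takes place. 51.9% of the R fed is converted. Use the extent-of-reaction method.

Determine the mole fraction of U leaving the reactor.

R reacted = 0.519 × 745.9 = 387.1 mol; ν_R = −2, so ξ = 387.1/2 = 193.6 mol.
Outlet amounts (n = n₀ + ν ξ):
  U: 1001 − 1(193.6) = 807.1
  R: 745.9 − 2(193.6) = 358.8
  Q: 0 + 1(193.6) = 193.6
  P: 113.5 (inert)
Total out = 1473 mol; y_U = 807.1 / 1473 = 0.548.

0.548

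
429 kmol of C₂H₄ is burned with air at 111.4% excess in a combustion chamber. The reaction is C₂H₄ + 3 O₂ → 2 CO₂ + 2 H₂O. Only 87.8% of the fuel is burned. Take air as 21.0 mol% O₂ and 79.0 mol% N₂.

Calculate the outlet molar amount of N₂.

10200 kmol

Stoichiometric O₂ = 3 × 429 = 1287 kmol; O₂ fed = 1287 × 2.114 = 2721 kmol.
N₂ fed = 2721 × 79/21 = 10240 kmol.
Fuel reacted = 0.878 × 429 → ξ = 376.7 kmol.
Outlet (n = n₀ + ν ξ):
  C₂H₄: 429 − 1(376.7) = 52.34
  O₂: 2721 − 3(376.7) = 1591
  N₂: 10240 (inert)
  CO₂: 0 + 2(376.7) = 753.3
  H₂O: 0 + 2(376.7) = 753.3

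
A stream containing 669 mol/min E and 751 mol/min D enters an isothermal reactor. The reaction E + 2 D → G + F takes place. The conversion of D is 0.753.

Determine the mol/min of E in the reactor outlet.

386 mol/min

D reacted = 0.753 × 751 = 565.5 mol/min; ν_D = −2, so ξ = 565.5/2 = 282.8 mol/min.
Outlet amounts (n = n₀ + ν ξ):
  E: 669 − 1(282.8) = 386.2
  D: 751 − 2(282.8) = 185.5
  G: 0 + 1(282.8) = 282.8
  F: 0 + 1(282.8) = 282.8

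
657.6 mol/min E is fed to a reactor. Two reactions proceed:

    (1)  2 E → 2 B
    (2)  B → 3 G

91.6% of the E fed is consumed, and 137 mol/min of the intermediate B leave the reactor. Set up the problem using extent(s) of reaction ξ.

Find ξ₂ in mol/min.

Conversion of E: E consumed = 2ξ₁ = 0.916 × 657.6 → ξ₁ = 301.2 mol/min.
B balance: n_B = 0 + 2ξ₁ − 1ξ₂ = 137 → ξ₂ = (2·301.2 − 137)/1 = 465.4 mol/min.
Outlet amounts (n = n₀ + Σ ν·ξ):
  E: 657.6 − 2(301.2) = 55.24
  B: 0 + 2(301.2) − 1(465.4) = 137
  G: 0 + 3(465.4) = 1396

ξ₂ = 465 mol/min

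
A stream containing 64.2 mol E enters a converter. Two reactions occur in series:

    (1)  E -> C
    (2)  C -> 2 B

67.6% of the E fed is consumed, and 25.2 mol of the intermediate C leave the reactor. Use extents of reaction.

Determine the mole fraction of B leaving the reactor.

0.442

Conversion of E: E consumed = 1ξ₁ = 0.676 × 64.2 → ξ₁ = 43.4 mol.
C balance: n_C = 0 + 1ξ₁ − 1ξ₂ = 25.2 → ξ₂ = (1·43.4 − 25.2)/1 = 18.2 mol.
Outlet amounts (n = n₀ + Σ ν·ξ):
  E: 64.2 − 1(43.4) = 20.8
  C: 0 + 1(43.4) − 1(18.2) = 25.2
  B: 0 + 2(18.2) = 36.4
Total out = 82.4 mol; y_B = 36.4 / 82.4 = 0.4417.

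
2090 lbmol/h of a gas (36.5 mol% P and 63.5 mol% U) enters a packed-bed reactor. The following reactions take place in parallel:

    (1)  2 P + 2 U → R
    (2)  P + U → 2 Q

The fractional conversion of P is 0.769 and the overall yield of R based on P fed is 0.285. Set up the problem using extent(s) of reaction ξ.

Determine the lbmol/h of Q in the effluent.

304 lbmol/h

Yield of R: 1ξ₁ / 762.9 = 0.285 → ξ₁ = 217.4 lbmol/h.
Conversion of P: 2ξ₁ + 1ξ₂ = 0.769 × 762.9 = 586.6 → ξ₂ = 151.8 lbmol/h.
Outlet amounts (n = n₀ + Σ ν·ξ):
  P: 762.9 − 2(217.4) − 1(151.8) = 176.2
  U: 1327 − 2(217.4) − 1(151.8) = 740.5
  R: 0 + 1(217.4) = 217.4
  Q: 0 + 2(151.8) = 303.6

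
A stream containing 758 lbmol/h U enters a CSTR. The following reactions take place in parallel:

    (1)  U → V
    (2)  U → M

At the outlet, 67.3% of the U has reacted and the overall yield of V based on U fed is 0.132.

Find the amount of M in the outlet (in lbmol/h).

410 lbmol/h

Yield of V: 1ξ₁ / 758 = 0.132 → ξ₁ = 100.1 lbmol/h.
Conversion of U: 1ξ₁ + 1ξ₂ = 0.673 × 758 = 510.1 → ξ₂ = 410.1 lbmol/h.
Outlet amounts (n = n₀ + Σ ν·ξ):
  U: 758 − 1(100.1) − 1(410.1) = 247.9
  V: 0 + 1(100.1) = 100.1
  M: 0 + 1(410.1) = 410.1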